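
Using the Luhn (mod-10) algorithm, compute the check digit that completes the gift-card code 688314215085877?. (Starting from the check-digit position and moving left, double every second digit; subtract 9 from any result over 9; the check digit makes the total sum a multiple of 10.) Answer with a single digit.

Partial digits right→left: 7 7 8 5 8 0 5 1 2 4 1 3 8 8 6
Double every second digit counting from the check-digit position (so the 1st, 3rd, 5th, ... of the partial from the right).
  doubled (with −9 where >9): 5 7 7 1 4 2 7 3 → sum 36
  kept as-is: 7 5 0 1 4 3 8 → sum 28
Total = 36 + 28 = 64.
Check digit = (10 − (64 mod 10)) mod 10 = 6.

6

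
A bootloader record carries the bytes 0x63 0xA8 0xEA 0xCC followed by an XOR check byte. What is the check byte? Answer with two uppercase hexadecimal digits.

XOR the bytes together:
  start with 0x63
  0x63 ⊕ 0xA8 = 0xCB
  0xCB ⊕ 0xEA = 0x21
  0x21 ⊕ 0xCC = 0xED

ED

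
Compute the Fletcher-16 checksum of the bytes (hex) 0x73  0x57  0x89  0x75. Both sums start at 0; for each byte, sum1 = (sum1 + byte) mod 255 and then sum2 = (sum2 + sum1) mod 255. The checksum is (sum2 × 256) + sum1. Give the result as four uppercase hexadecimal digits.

5CC9

Running sums (mod 255):
  after byte 0 (0x73): sum1=115, sum2=115
  after byte 1 (0x57): sum1=202, sum2=62
  after byte 2 (0x89): sum1=84, sum2=146
  after byte 3 (0x75): sum1=201, sum2=92
Checksum = sum2·256 + sum1 = 92·256 + 201 = 23753 = 0x5CC9.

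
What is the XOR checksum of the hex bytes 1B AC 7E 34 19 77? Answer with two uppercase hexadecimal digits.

93

XOR the bytes together:
  start with 0x1B
  0x1B ⊕ 0xAC = 0xB7
  0xB7 ⊕ 0x7E = 0xC9
  0xC9 ⊕ 0x34 = 0xFD
  0xFD ⊕ 0x19 = 0xE4
  0xE4 ⊕ 0x77 = 0x93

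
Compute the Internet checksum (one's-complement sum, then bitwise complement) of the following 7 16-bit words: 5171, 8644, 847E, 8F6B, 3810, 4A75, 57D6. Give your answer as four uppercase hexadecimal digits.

3A04

One's-complement addition (fold any carry out of bit 15 back into bit 0):
  0x5171 + 0x8644 = 0x0D7B5
  0xD7B5 + 0x847E = 0x15C33 → wrap carry → 0x5C34
  0x5C34 + 0x8F6B = 0x0EB9F
  0xEB9F + 0x3810 = 0x123AF → wrap carry → 0x23B0
  0x23B0 + 0x4A75 = 0x06E25
  0x6E25 + 0x57D6 = 0x0C5FB
One's-complement sum = 0xC5FB.
Checksum = ~0xC5FB & 0xFFFF = 0x3A04.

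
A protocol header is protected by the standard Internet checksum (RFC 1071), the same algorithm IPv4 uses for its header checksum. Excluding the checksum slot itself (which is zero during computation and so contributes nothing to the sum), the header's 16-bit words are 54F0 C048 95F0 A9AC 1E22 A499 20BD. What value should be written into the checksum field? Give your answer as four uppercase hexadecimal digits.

One's-complement addition (fold any carry out of bit 15 back into bit 0):
  0x54F0 + 0xC048 = 0x11538 → wrap carry → 0x1539
  0x1539 + 0x95F0 = 0x0AB29
  0xAB29 + 0xA9AC = 0x154D5 → wrap carry → 0x54D6
  0x54D6 + 0x1E22 = 0x072F8
  0x72F8 + 0xA499 = 0x11791 → wrap carry → 0x1792
  0x1792 + 0x20BD = 0x0384F
One's-complement sum = 0x384F.
Checksum = ~0x384F & 0xFFFF = 0xC7B0.

C7B0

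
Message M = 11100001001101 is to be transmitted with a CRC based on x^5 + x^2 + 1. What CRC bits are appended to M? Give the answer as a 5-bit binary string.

10000

Append 5 zeros: 1110000100110100000. Divide by 100101 (XOR where the leading bit is 1):
  pos 0: 111000 XOR 100101 = 011101
  pos 1: 111010 XOR 100101 = 011111
  pos 2: 111111 XOR 100101 = 011010
  pos 3: 110100 XOR 100101 = 010001
  pos 4: 100010 XOR 100101 = 000111
  pos 7: 111110 XOR 100101 = 011011
  pos 8: 110111 XOR 100101 = 010010
  pos 9: 100100 XOR 100101 = 000001
Remainder (last 5 bits) = 10000. This is the CRC / FCS.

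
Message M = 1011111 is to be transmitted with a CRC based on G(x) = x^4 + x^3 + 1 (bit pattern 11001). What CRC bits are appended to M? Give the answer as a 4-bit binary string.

Append 4 zeros: 10111110000. Divide by 11001 (XOR where the leading bit is 1):
  pos 0: 10111 XOR 11001 = 01110
  pos 1: 11101 XOR 11001 = 00100
  pos 3: 10010 XOR 11001 = 01011
  pos 4: 10110 XOR 11001 = 01111
  pos 5: 11110 XOR 11001 = 00111
Remainder (last 4 bits) = 1110. This is the CRC / FCS.

1110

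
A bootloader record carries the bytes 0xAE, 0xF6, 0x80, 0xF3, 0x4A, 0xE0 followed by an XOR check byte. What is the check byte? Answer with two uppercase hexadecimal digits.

XOR the bytes together:
  start with 0xAE
  0xAE ⊕ 0xF6 = 0x58
  0x58 ⊕ 0x80 = 0xD8
  0xD8 ⊕ 0xF3 = 0x2B
  0x2B ⊕ 0x4A = 0x61
  0x61 ⊕ 0xE0 = 0x81

81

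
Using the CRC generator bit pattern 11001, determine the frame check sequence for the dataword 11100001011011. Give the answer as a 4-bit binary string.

0110

Append 4 zeros: 111000010110110000. Divide by 11001 (XOR where the leading bit is 1):
  pos 0: 11100 XOR 11001 = 00101
  pos 2: 10100 XOR 11001 = 01101
  pos 3: 11011 XOR 11001 = 00010
  pos 6: 10011 XOR 11001 = 01010
  pos 7: 10100 XOR 11001 = 01101
  pos 8: 11011 XOR 11001 = 00010
  pos 11: 10100 XOR 11001 = 01101
  pos 12: 11010 XOR 11001 = 00011
Remainder (last 4 bits) = 0110. This is the CRC / FCS.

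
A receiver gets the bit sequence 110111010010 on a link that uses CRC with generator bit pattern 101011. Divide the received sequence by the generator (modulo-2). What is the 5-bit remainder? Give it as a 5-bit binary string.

10011

Modulo-2 division of 110111010010 by 101011:
  pos 0: 110111 XOR 101011 = 011100
  pos 1: 111000 XOR 101011 = 010011
  pos 2: 100111 XOR 101011 = 001100
  pos 4: 110000 XOR 101011 = 011011
  pos 5: 110111 XOR 101011 = 011100
  pos 6: 111000 XOR 101011 = 010011
Remainder = 10011 (nonzero — an error is detected).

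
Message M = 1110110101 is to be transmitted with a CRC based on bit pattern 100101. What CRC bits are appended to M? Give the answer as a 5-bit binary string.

10101

Append 5 zeros: 111011010100000. Divide by 100101 (XOR where the leading bit is 1):
  pos 0: 111011 XOR 100101 = 011110
  pos 1: 111100 XOR 100101 = 011001
  pos 2: 110011 XOR 100101 = 010110
  pos 3: 101100 XOR 100101 = 001001
  pos 5: 100110 XOR 100101 = 000011
  pos 9: 110000 XOR 100101 = 010101
Remainder (last 5 bits) = 10101. This is the CRC / FCS.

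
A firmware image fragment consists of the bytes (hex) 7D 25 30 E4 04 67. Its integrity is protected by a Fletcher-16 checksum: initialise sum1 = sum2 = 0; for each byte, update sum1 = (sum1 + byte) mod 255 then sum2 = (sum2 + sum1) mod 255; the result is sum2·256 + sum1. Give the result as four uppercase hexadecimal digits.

8923

Running sums (mod 255):
  after byte 0 (7D): sum1=125, sum2=125
  after byte 1 (25): sum1=162, sum2=32
  after byte 2 (30): sum1=210, sum2=242
  after byte 3 (E4): sum1=183, sum2=170
  after byte 4 (04): sum1=187, sum2=102
  after byte 5 (67): sum1=35, sum2=137
Checksum = sum2·256 + sum1 = 137·256 + 35 = 35107 = 0x8923.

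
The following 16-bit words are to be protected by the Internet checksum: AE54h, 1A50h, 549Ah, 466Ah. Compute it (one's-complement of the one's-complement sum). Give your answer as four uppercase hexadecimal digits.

One's-complement addition (fold any carry out of bit 15 back into bit 0):
  0xAE54 + 0x1A50 = 0x0C8A4
  0xC8A4 + 0x549A = 0x11D3E → wrap carry → 0x1D3F
  0x1D3F + 0x466A = 0x063A9
One's-complement sum = 0x63A9.
Checksum = ~0x63A9 & 0xFFFF = 0x9C56.

9C56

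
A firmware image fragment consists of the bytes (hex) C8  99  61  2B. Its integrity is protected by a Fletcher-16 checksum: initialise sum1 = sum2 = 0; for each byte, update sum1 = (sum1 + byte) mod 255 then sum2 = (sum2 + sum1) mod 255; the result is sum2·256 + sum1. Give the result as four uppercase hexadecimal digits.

Running sums (mod 255):
  after byte 0 (C8): sum1=200, sum2=200
  after byte 1 (99): sum1=98, sum2=43
  after byte 2 (61): sum1=195, sum2=238
  after byte 3 (2B): sum1=238, sum2=221
Checksum = sum2·256 + sum1 = 221·256 + 238 = 56814 = 0xDDEE.

DDEE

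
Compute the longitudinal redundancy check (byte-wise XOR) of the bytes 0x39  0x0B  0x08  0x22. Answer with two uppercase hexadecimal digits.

XOR the bytes together:
  start with 0x39
  0x39 ⊕ 0x0B = 0x32
  0x32 ⊕ 0x08 = 0x3A
  0x3A ⊕ 0x22 = 0x18

18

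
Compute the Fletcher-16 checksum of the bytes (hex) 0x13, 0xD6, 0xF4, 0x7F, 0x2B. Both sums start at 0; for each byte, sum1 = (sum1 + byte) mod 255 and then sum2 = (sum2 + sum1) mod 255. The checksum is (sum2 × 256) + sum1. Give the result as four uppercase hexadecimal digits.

C389

Running sums (mod 255):
  after byte 0 (0x13): sum1=19, sum2=19
  after byte 1 (0xD6): sum1=233, sum2=252
  after byte 2 (0xF4): sum1=222, sum2=219
  after byte 3 (0x7F): sum1=94, sum2=58
  after byte 4 (0x2B): sum1=137, sum2=195
Checksum = sum2·256 + sum1 = 195·256 + 137 = 50057 = 0xC389.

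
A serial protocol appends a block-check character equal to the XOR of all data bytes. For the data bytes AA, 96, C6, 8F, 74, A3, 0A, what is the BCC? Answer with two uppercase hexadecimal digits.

A8

XOR the bytes together:
  start with 0xAA
  0xAA ⊕ 0x96 = 0x3C
  0x3C ⊕ 0xC6 = 0xFA
  0xFA ⊕ 0x8F = 0x75
  0x75 ⊕ 0x74 = 0x01
  0x01 ⊕ 0xA3 = 0xA2
  0xA2 ⊕ 0x0A = 0xA8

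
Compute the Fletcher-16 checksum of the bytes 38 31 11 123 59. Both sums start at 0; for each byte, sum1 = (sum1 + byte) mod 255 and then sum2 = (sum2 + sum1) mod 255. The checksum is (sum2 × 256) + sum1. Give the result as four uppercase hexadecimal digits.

Running sums (mod 255):
  after byte 0 (38): sum1=38, sum2=38
  after byte 1 (31): sum1=69, sum2=107
  after byte 2 (11): sum1=80, sum2=187
  after byte 3 (123): sum1=203, sum2=135
  after byte 4 (59): sum1=7, sum2=142
Checksum = sum2·256 + sum1 = 142·256 + 7 = 36359 = 0x8E07.

8E07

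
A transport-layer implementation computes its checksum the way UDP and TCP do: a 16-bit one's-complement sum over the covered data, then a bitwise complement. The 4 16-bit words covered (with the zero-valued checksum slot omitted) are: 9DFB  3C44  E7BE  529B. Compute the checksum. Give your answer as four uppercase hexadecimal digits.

One's-complement addition (fold any carry out of bit 15 back into bit 0):
  0x9DFB + 0x3C44 = 0x0DA3F
  0xDA3F + 0xE7BE = 0x1C1FD → wrap carry → 0xC1FE
  0xC1FE + 0x529B = 0x11499 → wrap carry → 0x149A
One's-complement sum = 0x149A.
Checksum = ~0x149A & 0xFFFF = 0xEB65.

EB65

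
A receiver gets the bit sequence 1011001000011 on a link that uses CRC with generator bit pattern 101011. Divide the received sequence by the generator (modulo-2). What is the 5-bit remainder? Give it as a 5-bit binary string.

00000

Modulo-2 division of 1011001000011 by 101011:
  pos 0: 101100 XOR 101011 = 000111
  pos 3: 111100 XOR 101011 = 010111
  pos 4: 101110 XOR 101011 = 000101
  pos 7: 101011 XOR 101011 = 000000
Remainder = 00000 (zero — the frame passes the CRC check).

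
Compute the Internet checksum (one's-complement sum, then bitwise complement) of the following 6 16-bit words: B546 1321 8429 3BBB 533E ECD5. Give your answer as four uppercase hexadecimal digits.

379F

One's-complement addition (fold any carry out of bit 15 back into bit 0):
  0xB546 + 0x1321 = 0x0C867
  0xC867 + 0x8429 = 0x14C90 → wrap carry → 0x4C91
  0x4C91 + 0x3BBB = 0x0884C
  0x884C + 0x533E = 0x0DB8A
  0xDB8A + 0xECD5 = 0x1C85F → wrap carry → 0xC860
One's-complement sum = 0xC860.
Checksum = ~0xC860 & 0xFFFF = 0x379F.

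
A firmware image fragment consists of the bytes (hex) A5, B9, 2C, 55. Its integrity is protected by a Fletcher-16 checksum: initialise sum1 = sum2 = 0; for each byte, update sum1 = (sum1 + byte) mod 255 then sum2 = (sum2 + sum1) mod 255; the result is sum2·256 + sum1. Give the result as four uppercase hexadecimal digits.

Running sums (mod 255):
  after byte 0 (A5): sum1=165, sum2=165
  after byte 1 (B9): sum1=95, sum2=5
  after byte 2 (2C): sum1=139, sum2=144
  after byte 3 (55): sum1=224, sum2=113
Checksum = sum2·256 + sum1 = 113·256 + 224 = 29152 = 0x71E0.

71E0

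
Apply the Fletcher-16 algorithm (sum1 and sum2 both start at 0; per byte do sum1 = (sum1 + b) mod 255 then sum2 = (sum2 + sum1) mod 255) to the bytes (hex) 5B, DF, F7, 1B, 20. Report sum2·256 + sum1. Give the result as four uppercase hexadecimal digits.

Running sums (mod 255):
  after byte 0 (5B): sum1=91, sum2=91
  after byte 1 (DF): sum1=59, sum2=150
  after byte 2 (F7): sum1=51, sum2=201
  after byte 3 (1B): sum1=78, sum2=24
  after byte 4 (20): sum1=110, sum2=134
Checksum = sum2·256 + sum1 = 134·256 + 110 = 34414 = 0x866E.

866E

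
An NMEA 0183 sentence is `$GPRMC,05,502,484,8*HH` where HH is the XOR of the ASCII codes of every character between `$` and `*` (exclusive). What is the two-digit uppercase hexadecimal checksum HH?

XOR the ASCII codes of the payload characters:
  'G' = 0x47 → acc = 0x47
  'P' = 0x50 → acc = 0x17
  'R' = 0x52 → acc = 0x45
  'M' = 0x4D → acc = 0x08
  'C' = 0x43 → acc = 0x4B
  ',' = 0x2C → acc = 0x67
  '0' = 0x30 → acc = 0x57
  '5' = 0x35 → acc = 0x62
  ',' = 0x2C → acc = 0x4E
  '5' = 0x35 → acc = 0x7B
  '0' = 0x30 → acc = 0x4B
  '2' = 0x32 → acc = 0x79
  ',' = 0x2C → acc = 0x55
  '4' = 0x34 → acc = 0x61
  '8' = 0x38 → acc = 0x59
  '4' = 0x34 → acc = 0x6D
  ',' = 0x2C → acc = 0x41
  '8' = 0x38 → acc = 0x79
Checksum = 0x79.

79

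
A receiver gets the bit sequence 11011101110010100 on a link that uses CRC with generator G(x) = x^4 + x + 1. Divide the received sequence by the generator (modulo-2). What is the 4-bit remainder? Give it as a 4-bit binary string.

Modulo-2 division of 11011101110010100 by 10011:
  pos 0: 11011 XOR 10011 = 01000
  pos 1: 10001 XOR 10011 = 00010
  pos 4: 10011 XOR 10011 = 00000
  pos 9: 10010 XOR 10011 = 00001
Remainder = 1100 (nonzero — an error is detected).

1100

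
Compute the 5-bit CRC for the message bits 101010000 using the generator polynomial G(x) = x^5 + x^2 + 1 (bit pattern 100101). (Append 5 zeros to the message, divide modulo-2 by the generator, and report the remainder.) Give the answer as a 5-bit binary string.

00001

Append 5 zeros: 10101000000000. Divide by 100101 (XOR where the leading bit is 1):
  pos 0: 101010 XOR 100101 = 001111
  pos 2: 111100 XOR 100101 = 011001
  pos 3: 110010 XOR 100101 = 010111
  pos 4: 101110 XOR 100101 = 001011
  pos 6: 101100 XOR 100101 = 001001
  pos 8: 100100 XOR 100101 = 000001
Remainder (last 5 bits) = 00001. This is the CRC / FCS.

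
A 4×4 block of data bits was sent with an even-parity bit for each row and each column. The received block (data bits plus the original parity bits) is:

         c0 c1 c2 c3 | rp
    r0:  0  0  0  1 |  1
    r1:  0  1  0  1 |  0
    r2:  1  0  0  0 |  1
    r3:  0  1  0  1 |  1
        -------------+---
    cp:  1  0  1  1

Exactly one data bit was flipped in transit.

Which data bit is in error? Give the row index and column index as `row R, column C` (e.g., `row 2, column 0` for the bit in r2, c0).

Recompute each row's even parity and compare to rp:
  r0: data parity 1, sent rp 1 → ok
  r1: data parity 0, sent rp 0 → ok
  r2: data parity 1, sent rp 1 → ok
  r3: data parity 0, sent rp 1 → mismatch
Recompute each column's even parity and compare to cp:
  c0: data parity 1, sent cp 1 → ok
  c1: data parity 0, sent cp 0 → ok
  c2: data parity 0, sent cp 1 → mismatch
  c3: data parity 1, sent cp 1 → ok
Exactly one row (r3) and one column (c2) fail → the flipped bit is at their intersection.

row 3, column 2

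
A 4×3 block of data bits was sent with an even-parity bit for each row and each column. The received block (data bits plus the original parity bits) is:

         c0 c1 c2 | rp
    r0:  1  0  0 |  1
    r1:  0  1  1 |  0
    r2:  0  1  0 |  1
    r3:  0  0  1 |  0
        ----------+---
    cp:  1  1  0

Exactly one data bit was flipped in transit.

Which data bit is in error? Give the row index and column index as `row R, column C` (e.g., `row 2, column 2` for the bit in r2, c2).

Recompute each row's even parity and compare to rp:
  r0: data parity 1, sent rp 1 → ok
  r1: data parity 0, sent rp 0 → ok
  r2: data parity 1, sent rp 1 → ok
  r3: data parity 1, sent rp 0 → mismatch
Recompute each column's even parity and compare to cp:
  c0: data parity 1, sent cp 1 → ok
  c1: data parity 0, sent cp 1 → mismatch
  c2: data parity 0, sent cp 0 → ok
Exactly one row (r3) and one column (c1) fail → the flipped bit is at their intersection.

row 3, column 1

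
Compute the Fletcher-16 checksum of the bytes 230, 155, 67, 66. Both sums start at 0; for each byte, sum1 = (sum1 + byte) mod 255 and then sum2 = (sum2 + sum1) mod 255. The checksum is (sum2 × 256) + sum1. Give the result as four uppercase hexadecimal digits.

Running sums (mod 255):
  after byte 0 (230): sum1=230, sum2=230
  after byte 1 (155): sum1=130, sum2=105
  after byte 2 (67): sum1=197, sum2=47
  after byte 3 (66): sum1=8, sum2=55
Checksum = sum2·256 + sum1 = 55·256 + 8 = 14088 = 0x3708.

3708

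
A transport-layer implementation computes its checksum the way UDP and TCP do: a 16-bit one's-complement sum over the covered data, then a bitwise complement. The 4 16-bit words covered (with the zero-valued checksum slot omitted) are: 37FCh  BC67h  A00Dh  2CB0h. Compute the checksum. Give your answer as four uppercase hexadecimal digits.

One's-complement addition (fold any carry out of bit 15 back into bit 0):
  0x37FC + 0xBC67 = 0x0F463
  0xF463 + 0xA00D = 0x19470 → wrap carry → 0x9471
  0x9471 + 0x2CB0 = 0x0C121
One's-complement sum = 0xC121.
Checksum = ~0xC121 & 0xFFFF = 0x3EDE.

3EDE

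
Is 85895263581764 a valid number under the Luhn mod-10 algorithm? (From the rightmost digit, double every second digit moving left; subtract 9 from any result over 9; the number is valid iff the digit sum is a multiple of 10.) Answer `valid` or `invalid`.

invalid

From the right, keep odd positions and double even positions (subtract 9 from any doubled value over 9):
  doubled (positions 2,4,...): 3 2 1 3 1 7 7 → sum 24
  kept (positions 1,3,...): 4 7 8 3 2 9 5 → sum 38
Total = 62.
62 mod 10 = 2, so the number is invalid.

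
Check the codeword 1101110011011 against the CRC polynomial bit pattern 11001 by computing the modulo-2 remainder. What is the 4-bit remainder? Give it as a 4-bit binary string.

Modulo-2 division of 1101110011011 by 11001:
  pos 0: 11011 XOR 11001 = 00010
  pos 3: 10100 XOR 11001 = 01101
  pos 4: 11011 XOR 11001 = 00010
  pos 7: 10101 XOR 11001 = 01100
  pos 8: 11001 XOR 11001 = 00000
Remainder = 0000 (zero — the frame passes the CRC check).

0000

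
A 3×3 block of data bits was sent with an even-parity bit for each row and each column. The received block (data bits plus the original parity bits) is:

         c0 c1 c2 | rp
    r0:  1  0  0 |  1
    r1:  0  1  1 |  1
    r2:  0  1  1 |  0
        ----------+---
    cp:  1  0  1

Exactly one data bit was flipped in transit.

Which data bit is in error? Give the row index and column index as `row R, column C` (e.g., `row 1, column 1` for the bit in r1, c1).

Recompute each row's even parity and compare to rp:
  r0: data parity 1, sent rp 1 → ok
  r1: data parity 0, sent rp 1 → mismatch
  r2: data parity 0, sent rp 0 → ok
Recompute each column's even parity and compare to cp:
  c0: data parity 1, sent cp 1 → ok
  c1: data parity 0, sent cp 0 → ok
  c2: data parity 0, sent cp 1 → mismatch
Exactly one row (r1) and one column (c2) fail → the flipped bit is at their intersection.

row 1, column 2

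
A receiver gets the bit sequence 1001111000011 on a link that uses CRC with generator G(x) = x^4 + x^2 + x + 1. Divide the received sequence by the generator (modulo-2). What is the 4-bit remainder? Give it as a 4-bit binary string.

Modulo-2 division of 1001111000011 by 10111:
  pos 0: 10011 XOR 10111 = 00100
  pos 2: 10011 XOR 10111 = 00100
  pos 4: 10000 XOR 10111 = 00111
  pos 6: 11100 XOR 10111 = 01011
  pos 7: 10111 XOR 10111 = 00000
Remainder = 0001 (nonzero — an error is detected).

0001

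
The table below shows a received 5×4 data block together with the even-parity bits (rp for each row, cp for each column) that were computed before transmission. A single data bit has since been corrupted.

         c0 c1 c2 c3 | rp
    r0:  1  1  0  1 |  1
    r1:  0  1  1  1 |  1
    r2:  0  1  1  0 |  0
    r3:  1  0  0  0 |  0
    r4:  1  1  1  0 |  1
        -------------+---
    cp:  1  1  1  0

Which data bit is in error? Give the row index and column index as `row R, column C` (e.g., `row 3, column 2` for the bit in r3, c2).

row 3, column 1

Recompute each row's even parity and compare to rp:
  r0: data parity 1, sent rp 1 → ok
  r1: data parity 1, sent rp 1 → ok
  r2: data parity 0, sent rp 0 → ok
  r3: data parity 1, sent rp 0 → mismatch
  r4: data parity 1, sent rp 1 → ok
Recompute each column's even parity and compare to cp:
  c0: data parity 1, sent cp 1 → ok
  c1: data parity 0, sent cp 1 → mismatch
  c2: data parity 1, sent cp 1 → ok
  c3: data parity 0, sent cp 0 → ok
Exactly one row (r3) and one column (c1) fail → the flipped bit is at their intersection.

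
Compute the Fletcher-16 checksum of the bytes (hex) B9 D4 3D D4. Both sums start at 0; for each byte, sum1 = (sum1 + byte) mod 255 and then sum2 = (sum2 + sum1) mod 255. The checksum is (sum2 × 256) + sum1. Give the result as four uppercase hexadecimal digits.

Running sums (mod 255):
  after byte 0 (B9): sum1=185, sum2=185
  after byte 1 (D4): sum1=142, sum2=72
  after byte 2 (3D): sum1=203, sum2=20
  after byte 3 (D4): sum1=160, sum2=180
Checksum = sum2·256 + sum1 = 180·256 + 160 = 46240 = 0xB4A0.

B4A0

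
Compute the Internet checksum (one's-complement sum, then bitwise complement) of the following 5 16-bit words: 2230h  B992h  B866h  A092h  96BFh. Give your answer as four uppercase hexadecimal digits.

3484

One's-complement addition (fold any carry out of bit 15 back into bit 0):
  0x2230 + 0xB992 = 0x0DBC2
  0xDBC2 + 0xB866 = 0x19428 → wrap carry → 0x9429
  0x9429 + 0xA092 = 0x134BB → wrap carry → 0x34BC
  0x34BC + 0x96BF = 0x0CB7B
One's-complement sum = 0xCB7B.
Checksum = ~0xCB7B & 0xFFFF = 0x3484.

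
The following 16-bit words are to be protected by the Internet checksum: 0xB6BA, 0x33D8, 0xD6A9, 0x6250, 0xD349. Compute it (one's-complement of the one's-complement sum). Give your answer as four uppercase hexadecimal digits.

One's-complement addition (fold any carry out of bit 15 back into bit 0):
  0xB6BA + 0x33D8 = 0x0EA92
  0xEA92 + 0xD6A9 = 0x1C13B → wrap carry → 0xC13C
  0xC13C + 0x6250 = 0x1238C → wrap carry → 0x238D
  0x238D + 0xD349 = 0x0F6D6
One's-complement sum = 0xF6D6.
Checksum = ~0xF6D6 & 0xFFFF = 0x0929.

0929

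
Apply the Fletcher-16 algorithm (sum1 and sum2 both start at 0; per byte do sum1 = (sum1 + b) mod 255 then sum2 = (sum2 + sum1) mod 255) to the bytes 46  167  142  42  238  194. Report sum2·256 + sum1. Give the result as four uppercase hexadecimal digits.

Running sums (mod 255):
  after byte 0 (46): sum1=46, sum2=46
  after byte 1 (167): sum1=213, sum2=4
  after byte 2 (142): sum1=100, sum2=104
  after byte 3 (42): sum1=142, sum2=246
  after byte 4 (238): sum1=125, sum2=116
  after byte 5 (194): sum1=64, sum2=180
Checksum = sum2·256 + sum1 = 180·256 + 64 = 46144 = 0xB440.

B440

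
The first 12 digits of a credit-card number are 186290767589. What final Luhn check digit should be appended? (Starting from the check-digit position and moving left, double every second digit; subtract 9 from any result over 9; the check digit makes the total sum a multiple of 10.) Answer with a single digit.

8

Partial digits right→left: 9 8 5 7 6 7 0 9 2 6 8 1
Double every second digit counting from the check-digit position (so the 1st, 3rd, 5th, ... of the partial from the right).
  doubled (with −9 where >9): 9 1 3 0 4 7 → sum 24
  kept as-is: 8 7 7 9 6 1 → sum 38
Total = 24 + 38 = 62.
Check digit = (10 − (62 mod 10)) mod 10 = 8.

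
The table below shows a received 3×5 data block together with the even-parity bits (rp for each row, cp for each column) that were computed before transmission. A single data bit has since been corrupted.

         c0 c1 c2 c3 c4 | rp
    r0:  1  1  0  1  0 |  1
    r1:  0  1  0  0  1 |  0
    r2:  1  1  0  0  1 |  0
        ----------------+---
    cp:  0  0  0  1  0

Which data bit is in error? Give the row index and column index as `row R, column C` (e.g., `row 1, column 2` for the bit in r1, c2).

Recompute each row's even parity and compare to rp:
  r0: data parity 1, sent rp 1 → ok
  r1: data parity 0, sent rp 0 → ok
  r2: data parity 1, sent rp 0 → mismatch
Recompute each column's even parity and compare to cp:
  c0: data parity 0, sent cp 0 → ok
  c1: data parity 1, sent cp 0 → mismatch
  c2: data parity 0, sent cp 0 → ok
  c3: data parity 1, sent cp 1 → ok
  c4: data parity 0, sent cp 0 → ok
Exactly one row (r2) and one column (c1) fail → the flipped bit is at their intersection.

row 2, column 1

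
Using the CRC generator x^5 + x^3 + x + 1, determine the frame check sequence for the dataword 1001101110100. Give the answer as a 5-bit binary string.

Append 5 zeros: 100110111010000000. Divide by 101011 (XOR where the leading bit is 1):
  pos 0: 100110 XOR 101011 = 001101
  pos 2: 110111 XOR 101011 = 011100
  pos 3: 111001 XOR 101011 = 010010
  pos 4: 100100 XOR 101011 = 001111
  pos 6: 111110 XOR 101011 = 010101
  pos 7: 101010 XOR 101011 = 000001
  pos 12: 100000 XOR 101011 = 001011
Remainder (last 5 bits) = 01011. This is the CRC / FCS.

01011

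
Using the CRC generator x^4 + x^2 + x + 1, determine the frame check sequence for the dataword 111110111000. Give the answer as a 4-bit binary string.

0110

Append 4 zeros: 1111101110000000. Divide by 10111 (XOR where the leading bit is 1):
  pos 0: 11111 XOR 10111 = 01000
  pos 1: 10000 XOR 10111 = 00111
  pos 3: 11111 XOR 10111 = 01000
  pos 4: 10001 XOR 10111 = 00110
  pos 6: 11000 XOR 10111 = 01111
  pos 7: 11110 XOR 10111 = 01001
  pos 8: 10010 XOR 10111 = 00101
  pos 10: 10100 XOR 10111 = 00011
Remainder (last 4 bits) = 0110. This is the CRC / FCS.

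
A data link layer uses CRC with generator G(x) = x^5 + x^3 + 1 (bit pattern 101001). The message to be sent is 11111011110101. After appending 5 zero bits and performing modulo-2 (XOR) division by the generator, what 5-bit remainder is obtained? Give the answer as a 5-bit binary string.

10011

Append 5 zeros: 1111101111010100000. Divide by 101001 (XOR where the leading bit is 1):
  pos 0: 111110 XOR 101001 = 010111
  pos 1: 101111 XOR 101001 = 000110
  pos 4: 110111 XOR 101001 = 011110
  pos 5: 111100 XOR 101001 = 010101
  pos 6: 101011 XOR 101001 = 000010
  pos 10: 100100 XOR 101001 = 001101
  pos 12: 110100 XOR 101001 = 011101
  pos 13: 111010 XOR 101001 = 010011
Remainder (last 5 bits) = 10011. This is the CRC / FCS.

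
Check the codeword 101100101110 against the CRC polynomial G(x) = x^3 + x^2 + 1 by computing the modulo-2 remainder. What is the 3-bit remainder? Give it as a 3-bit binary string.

001

Modulo-2 division of 101100101110 by 1101:
  pos 0: 1011 XOR 1101 = 0110
  pos 1: 1100 XOR 1101 = 0001
  pos 4: 1010 XOR 1101 = 0111
  pos 5: 1111 XOR 1101 = 0010
  pos 7: 1011 XOR 1101 = 0110
  pos 8: 1100 XOR 1101 = 0001
Remainder = 001 (nonzero — an error is detected).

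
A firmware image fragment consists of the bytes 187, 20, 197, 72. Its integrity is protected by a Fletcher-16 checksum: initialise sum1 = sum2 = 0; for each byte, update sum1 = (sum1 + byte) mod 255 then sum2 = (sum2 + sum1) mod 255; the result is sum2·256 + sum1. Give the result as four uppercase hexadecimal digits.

Running sums (mod 255):
  after byte 0 (187): sum1=187, sum2=187
  after byte 1 (20): sum1=207, sum2=139
  after byte 2 (197): sum1=149, sum2=33
  after byte 3 (72): sum1=221, sum2=254
Checksum = sum2·256 + sum1 = 254·256 + 221 = 65245 = 0xFEDD.

FEDD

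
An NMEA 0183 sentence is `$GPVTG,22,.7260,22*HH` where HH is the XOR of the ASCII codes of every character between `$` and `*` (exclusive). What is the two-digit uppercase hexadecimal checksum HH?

53

XOR the ASCII codes of the payload characters:
  'G' = 0x47 → acc = 0x47
  'P' = 0x50 → acc = 0x17
  'V' = 0x56 → acc = 0x41
  'T' = 0x54 → acc = 0x15
  'G' = 0x47 → acc = 0x52
  ',' = 0x2C → acc = 0x7E
  '2' = 0x32 → acc = 0x4C
  '2' = 0x32 → acc = 0x7E
  ',' = 0x2C → acc = 0x52
  '.' = 0x2E → acc = 0x7C
  '7' = 0x37 → acc = 0x4B
  '2' = 0x32 → acc = 0x79
  '6' = 0x36 → acc = 0x4F
  '0' = 0x30 → acc = 0x7F
  ',' = 0x2C → acc = 0x53
  '2' = 0x32 → acc = 0x61
  '2' = 0x32 → acc = 0x53
Checksum = 0x53.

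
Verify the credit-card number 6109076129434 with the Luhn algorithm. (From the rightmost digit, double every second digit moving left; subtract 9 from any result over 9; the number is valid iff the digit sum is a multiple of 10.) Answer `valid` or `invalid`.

invalid

From the right, keep odd positions and double even positions (subtract 9 from any doubled value over 9):
  doubled (positions 2,4,...): 6 9 2 5 9 2 → sum 33
  kept (positions 1,3,...): 4 4 2 6 0 0 6 → sum 22
Total = 55.
55 mod 10 = 5, so the number is invalid.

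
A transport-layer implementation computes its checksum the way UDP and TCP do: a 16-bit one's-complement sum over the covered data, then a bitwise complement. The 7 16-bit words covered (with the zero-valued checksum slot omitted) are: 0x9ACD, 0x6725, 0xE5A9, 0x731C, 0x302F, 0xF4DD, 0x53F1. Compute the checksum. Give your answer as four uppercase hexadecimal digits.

One's-complement addition (fold any carry out of bit 15 back into bit 0):
  0x9ACD + 0x6725 = 0x101F2 → wrap carry → 0x01F3
  0x01F3 + 0xE5A9 = 0x0E79C
  0xE79C + 0x731C = 0x15AB8 → wrap carry → 0x5AB9
  0x5AB9 + 0x302F = 0x08AE8
  0x8AE8 + 0xF4DD = 0x17FC5 → wrap carry → 0x7FC6
  0x7FC6 + 0x53F1 = 0x0D3B7
One's-complement sum = 0xD3B7.
Checksum = ~0xD3B7 & 0xFFFF = 0x2C48.

2C48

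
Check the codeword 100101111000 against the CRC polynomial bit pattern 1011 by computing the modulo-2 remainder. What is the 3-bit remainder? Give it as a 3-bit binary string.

Modulo-2 division of 100101111000 by 1011:
  pos 0: 1001 XOR 1011 = 0010
  pos 2: 1001 XOR 1011 = 0010
  pos 4: 1011 XOR 1011 = 0000
  pos 8: 1000 XOR 1011 = 0011
Remainder = 011 (nonzero — an error is detected).

011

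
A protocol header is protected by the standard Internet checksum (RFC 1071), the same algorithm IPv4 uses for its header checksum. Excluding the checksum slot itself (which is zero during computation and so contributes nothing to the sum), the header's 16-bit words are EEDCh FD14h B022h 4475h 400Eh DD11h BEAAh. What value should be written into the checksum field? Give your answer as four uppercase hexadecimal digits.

43AB

One's-complement addition (fold any carry out of bit 15 back into bit 0):
  0xEEDC + 0xFD14 = 0x1EBF0 → wrap carry → 0xEBF1
  0xEBF1 + 0xB022 = 0x19C13 → wrap carry → 0x9C14
  0x9C14 + 0x4475 = 0x0E089
  0xE089 + 0x400E = 0x12097 → wrap carry → 0x2098
  0x2098 + 0xDD11 = 0x0FDA9
  0xFDA9 + 0xBEAA = 0x1BC53 → wrap carry → 0xBC54
One's-complement sum = 0xBC54.
Checksum = ~0xBC54 & 0xFFFF = 0x43AB.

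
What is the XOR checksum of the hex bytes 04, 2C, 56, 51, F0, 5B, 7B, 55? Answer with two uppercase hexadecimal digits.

XOR the bytes together:
  start with 0x04
  0x04 ⊕ 0x2C = 0x28
  0x28 ⊕ 0x56 = 0x7E
  0x7E ⊕ 0x51 = 0x2F
  0x2F ⊕ 0xF0 = 0xDF
  0xDF ⊕ 0x5B = 0x84
  0x84 ⊕ 0x7B = 0xFF
  0xFF ⊕ 0x55 = 0xAA

AA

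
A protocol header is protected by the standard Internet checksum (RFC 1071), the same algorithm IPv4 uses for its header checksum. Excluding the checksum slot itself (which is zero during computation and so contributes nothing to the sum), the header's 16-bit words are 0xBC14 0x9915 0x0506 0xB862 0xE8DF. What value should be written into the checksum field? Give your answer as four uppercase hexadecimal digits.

One's-complement addition (fold any carry out of bit 15 back into bit 0):
  0xBC14 + 0x9915 = 0x15529 → wrap carry → 0x552A
  0x552A + 0x0506 = 0x05A30
  0x5A30 + 0xB862 = 0x11292 → wrap carry → 0x1293
  0x1293 + 0xE8DF = 0x0FB72
One's-complement sum = 0xFB72.
Checksum = ~0xFB72 & 0xFFFF = 0x048D.

048D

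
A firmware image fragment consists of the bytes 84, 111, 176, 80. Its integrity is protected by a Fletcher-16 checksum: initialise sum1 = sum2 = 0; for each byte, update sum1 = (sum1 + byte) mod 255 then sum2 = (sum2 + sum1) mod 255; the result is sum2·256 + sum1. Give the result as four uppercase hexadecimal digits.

Running sums (mod 255):
  after byte 0 (84): sum1=84, sum2=84
  after byte 1 (111): sum1=195, sum2=24
  after byte 2 (176): sum1=116, sum2=140
  after byte 3 (80): sum1=196, sum2=81
Checksum = sum2·256 + sum1 = 81·256 + 196 = 20932 = 0x51C4.

51C4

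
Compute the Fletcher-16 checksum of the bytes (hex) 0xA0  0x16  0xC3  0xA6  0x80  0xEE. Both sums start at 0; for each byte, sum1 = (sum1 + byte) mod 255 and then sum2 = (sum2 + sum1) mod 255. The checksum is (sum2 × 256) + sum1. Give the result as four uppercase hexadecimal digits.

Running sums (mod 255):
  after byte 0 (0xA0): sum1=160, sum2=160
  after byte 1 (0x16): sum1=182, sum2=87
  after byte 2 (0xC3): sum1=122, sum2=209
  after byte 3 (0xA6): sum1=33, sum2=242
  after byte 4 (0x80): sum1=161, sum2=148
  after byte 5 (0xEE): sum1=144, sum2=37
Checksum = sum2·256 + sum1 = 37·256 + 144 = 9616 = 0x2590.

2590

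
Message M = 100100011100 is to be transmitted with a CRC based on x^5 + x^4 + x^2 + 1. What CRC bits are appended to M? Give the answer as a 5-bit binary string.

Append 5 zeros: 10010001110000000. Divide by 110101 (XOR where the leading bit is 1):
  pos 0: 100100 XOR 110101 = 010001
  pos 1: 100010 XOR 110101 = 010111
  pos 2: 101111 XOR 110101 = 011010
  pos 3: 110101 XOR 110101 = 000000
  pos 9: 100000 XOR 110101 = 010101
  pos 10: 101010 XOR 110101 = 011111
  pos 11: 111110 XOR 110101 = 001011
Remainder (last 5 bits) = 01011. This is the CRC / FCS.

01011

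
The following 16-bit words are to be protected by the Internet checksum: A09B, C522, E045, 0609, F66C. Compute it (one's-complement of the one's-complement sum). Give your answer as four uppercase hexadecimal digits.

BD85

One's-complement addition (fold any carry out of bit 15 back into bit 0):
  0xA09B + 0xC522 = 0x165BD → wrap carry → 0x65BE
  0x65BE + 0xE045 = 0x14603 → wrap carry → 0x4604
  0x4604 + 0x0609 = 0x04C0D
  0x4C0D + 0xF66C = 0x14279 → wrap carry → 0x427A
One's-complement sum = 0x427A.
Checksum = ~0x427A & 0xFFFF = 0xBD85.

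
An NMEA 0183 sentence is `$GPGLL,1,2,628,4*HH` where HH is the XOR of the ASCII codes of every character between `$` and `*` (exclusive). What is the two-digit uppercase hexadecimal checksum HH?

XOR the ASCII codes of the payload characters:
  'G' = 0x47 → acc = 0x47
  'P' = 0x50 → acc = 0x17
  'G' = 0x47 → acc = 0x50
  'L' = 0x4C → acc = 0x1C
  'L' = 0x4C → acc = 0x50
  ',' = 0x2C → acc = 0x7C
  '1' = 0x31 → acc = 0x4D
  ',' = 0x2C → acc = 0x61
  '2' = 0x32 → acc = 0x53
  ',' = 0x2C → acc = 0x7F
  '6' = 0x36 → acc = 0x49
  '2' = 0x32 → acc = 0x7B
  '8' = 0x38 → acc = 0x43
  ',' = 0x2C → acc = 0x6F
  '4' = 0x34 → acc = 0x5B
Checksum = 0x5B.

5B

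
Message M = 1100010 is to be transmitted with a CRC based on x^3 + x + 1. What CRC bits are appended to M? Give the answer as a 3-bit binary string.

Append 3 zeros: 1100010000. Divide by 1011 (XOR where the leading bit is 1):
  pos 0: 1100 XOR 1011 = 0111
  pos 1: 1110 XOR 1011 = 0101
  pos 2: 1011 XOR 1011 = 0000
Remainder (last 3 bits) = 000. This is the CRC / FCS.

000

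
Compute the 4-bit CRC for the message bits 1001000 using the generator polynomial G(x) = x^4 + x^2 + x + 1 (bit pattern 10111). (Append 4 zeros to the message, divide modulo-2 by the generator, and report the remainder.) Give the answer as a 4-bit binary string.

1001

Append 4 zeros: 10010000000. Divide by 10111 (XOR where the leading bit is 1):
  pos 0: 10010 XOR 10111 = 00101
  pos 2: 10100 XOR 10111 = 00011
  pos 5: 11000 XOR 10111 = 01111
  pos 6: 11110 XOR 10111 = 01001
Remainder (last 4 bits) = 1001. This is the CRC / FCS.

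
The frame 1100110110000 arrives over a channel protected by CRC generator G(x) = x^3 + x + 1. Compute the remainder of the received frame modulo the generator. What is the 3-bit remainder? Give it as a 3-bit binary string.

Modulo-2 division of 1100110110000 by 1011:
  pos 0: 1100 XOR 1011 = 0111
  pos 1: 1111 XOR 1011 = 0100
  pos 2: 1001 XOR 1011 = 0010
  pos 4: 1001 XOR 1011 = 0010
  pos 6: 1010 XOR 1011 = 0001
  pos 9: 1000 XOR 1011 = 0011
Remainder = 011 (nonzero — an error is detected).

011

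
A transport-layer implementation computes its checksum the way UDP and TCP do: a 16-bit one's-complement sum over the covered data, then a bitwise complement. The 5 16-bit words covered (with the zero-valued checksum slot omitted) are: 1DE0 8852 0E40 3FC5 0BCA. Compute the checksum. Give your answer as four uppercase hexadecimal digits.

One's-complement addition (fold any carry out of bit 15 back into bit 0):
  0x1DE0 + 0x8852 = 0x0A632
  0xA632 + 0x0E40 = 0x0B472
  0xB472 + 0x3FC5 = 0x0F437
  0xF437 + 0x0BCA = 0x10001 → wrap carry → 0x0002
One's-complement sum = 0x0002.
Checksum = ~0x0002 & 0xFFFF = 0xFFFD.

FFFD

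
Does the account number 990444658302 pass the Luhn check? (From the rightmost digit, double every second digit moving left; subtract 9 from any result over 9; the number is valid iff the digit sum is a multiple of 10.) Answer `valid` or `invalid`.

invalid

From the right, keep odd positions and double even positions (subtract 9 from any doubled value over 9):
  doubled (positions 2,4,...): 0 7 3 8 0 9 → sum 27
  kept (positions 1,3,...): 2 3 5 4 4 9 → sum 27
Total = 54.
54 mod 10 = 4, so the number is invalid.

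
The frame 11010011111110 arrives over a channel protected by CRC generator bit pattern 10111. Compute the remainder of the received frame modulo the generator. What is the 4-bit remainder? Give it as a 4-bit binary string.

0000

Modulo-2 division of 11010011111110 by 10111:
  pos 0: 11010 XOR 10111 = 01101
  pos 1: 11010 XOR 10111 = 01101
  pos 2: 11011 XOR 10111 = 01100
  pos 3: 11001 XOR 10111 = 01110
  pos 4: 11101 XOR 10111 = 01010
  pos 5: 10101 XOR 10111 = 00010
  pos 8: 10111 XOR 10111 = 00000
Remainder = 0000 (zero — the frame passes the CRC check).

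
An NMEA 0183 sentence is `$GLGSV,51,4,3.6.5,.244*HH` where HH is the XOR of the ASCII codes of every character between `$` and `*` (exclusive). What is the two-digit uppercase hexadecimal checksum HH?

55

XOR the ASCII codes of the payload characters:
  'G' = 0x47 → acc = 0x47
  'L' = 0x4C → acc = 0x0B
  'G' = 0x47 → acc = 0x4C
  'S' = 0x53 → acc = 0x1F
  'V' = 0x56 → acc = 0x49
  ',' = 0x2C → acc = 0x65
  '5' = 0x35 → acc = 0x50
  '1' = 0x31 → acc = 0x61
  ',' = 0x2C → acc = 0x4D
  '4' = 0x34 → acc = 0x79
  ',' = 0x2C → acc = 0x55
  '3' = 0x33 → acc = 0x66
  '.' = 0x2E → acc = 0x48
  '6' = 0x36 → acc = 0x7E
  '.' = 0x2E → acc = 0x50
  '5' = 0x35 → acc = 0x65
  ',' = 0x2C → acc = 0x49
  '.' = 0x2E → acc = 0x67
  '2' = 0x32 → acc = 0x55
  '4' = 0x34 → acc = 0x61
  '4' = 0x34 → acc = 0x55
Checksum = 0x55.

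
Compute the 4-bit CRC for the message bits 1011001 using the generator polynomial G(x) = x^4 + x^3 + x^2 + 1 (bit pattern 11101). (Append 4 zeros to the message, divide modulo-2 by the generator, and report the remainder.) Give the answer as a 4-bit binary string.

Append 4 zeros: 10110010000. Divide by 11101 (XOR where the leading bit is 1):
  pos 0: 10110 XOR 11101 = 01011
  pos 1: 10110 XOR 11101 = 01011
  pos 2: 10111 XOR 11101 = 01010
  pos 3: 10100 XOR 11101 = 01001
  pos 4: 10010 XOR 11101 = 01111
  pos 5: 11110 XOR 11101 = 00011
Remainder (last 4 bits) = 0110. This is the CRC / FCS.

0110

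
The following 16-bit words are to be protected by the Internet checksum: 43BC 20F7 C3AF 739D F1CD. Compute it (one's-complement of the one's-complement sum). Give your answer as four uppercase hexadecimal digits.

One's-complement addition (fold any carry out of bit 15 back into bit 0):
  0x43BC + 0x20F7 = 0x064B3
  0x64B3 + 0xC3AF = 0x12862 → wrap carry → 0x2863
  0x2863 + 0x739D = 0x09C00
  0x9C00 + 0xF1CD = 0x18DCD → wrap carry → 0x8DCE
One's-complement sum = 0x8DCE.
Checksum = ~0x8DCE & 0xFFFF = 0x7231.

7231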